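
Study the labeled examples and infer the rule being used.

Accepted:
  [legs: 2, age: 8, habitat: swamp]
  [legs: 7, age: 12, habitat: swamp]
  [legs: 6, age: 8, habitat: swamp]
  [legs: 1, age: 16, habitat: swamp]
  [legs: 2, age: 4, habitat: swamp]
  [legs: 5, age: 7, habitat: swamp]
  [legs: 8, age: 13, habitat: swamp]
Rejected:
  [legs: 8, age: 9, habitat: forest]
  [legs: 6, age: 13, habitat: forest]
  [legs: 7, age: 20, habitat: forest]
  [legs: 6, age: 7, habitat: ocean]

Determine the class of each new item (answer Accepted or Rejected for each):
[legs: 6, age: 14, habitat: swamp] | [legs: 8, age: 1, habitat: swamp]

The pattern is that an item is 'Accepted' exactly when: habitat is swamp.

Accepted, Accepted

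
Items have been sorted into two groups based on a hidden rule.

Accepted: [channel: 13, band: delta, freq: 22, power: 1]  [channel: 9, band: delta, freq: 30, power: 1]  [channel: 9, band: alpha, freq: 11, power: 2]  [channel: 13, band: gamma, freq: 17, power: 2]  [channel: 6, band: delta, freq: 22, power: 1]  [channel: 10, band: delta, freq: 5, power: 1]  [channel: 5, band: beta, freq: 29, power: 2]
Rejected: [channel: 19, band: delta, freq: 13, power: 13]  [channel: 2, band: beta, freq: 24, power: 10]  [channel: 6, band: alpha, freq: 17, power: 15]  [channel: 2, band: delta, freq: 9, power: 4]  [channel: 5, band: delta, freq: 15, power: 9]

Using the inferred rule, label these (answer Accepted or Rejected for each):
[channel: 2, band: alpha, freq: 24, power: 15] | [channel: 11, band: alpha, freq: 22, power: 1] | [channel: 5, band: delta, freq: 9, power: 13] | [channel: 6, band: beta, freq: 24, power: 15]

Rejected, Accepted, Rejected, Rejected

The distinguishing property — power ≤ 2 — holds for all the 'Accepted' cases and none of the 'Rejected' cases.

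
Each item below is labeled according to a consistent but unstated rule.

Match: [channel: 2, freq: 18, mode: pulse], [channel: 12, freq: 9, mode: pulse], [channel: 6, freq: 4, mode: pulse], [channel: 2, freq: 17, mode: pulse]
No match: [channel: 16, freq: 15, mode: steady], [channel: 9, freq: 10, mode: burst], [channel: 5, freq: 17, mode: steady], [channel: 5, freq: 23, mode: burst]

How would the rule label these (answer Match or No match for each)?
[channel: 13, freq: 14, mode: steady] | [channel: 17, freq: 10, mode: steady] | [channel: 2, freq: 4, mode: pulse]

Checking candidate rules against both groups, what survives is: mode is pulse.
[channel: 13, freq: 14, mode: steady]: mode is steady — does not fit, so No match. [channel: 17, freq: 10, mode: steady]: mode is steady — does not fit, so No match. [channel: 2, freq: 4, mode: pulse]: mode is pulse — qualifies, so Match.

No match, No match, Match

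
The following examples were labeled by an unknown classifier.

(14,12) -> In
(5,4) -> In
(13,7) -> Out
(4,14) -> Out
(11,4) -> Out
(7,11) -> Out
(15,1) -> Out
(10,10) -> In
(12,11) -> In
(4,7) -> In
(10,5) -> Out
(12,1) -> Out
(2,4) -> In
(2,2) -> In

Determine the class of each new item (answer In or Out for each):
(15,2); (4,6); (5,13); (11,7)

Out, In, Out, Out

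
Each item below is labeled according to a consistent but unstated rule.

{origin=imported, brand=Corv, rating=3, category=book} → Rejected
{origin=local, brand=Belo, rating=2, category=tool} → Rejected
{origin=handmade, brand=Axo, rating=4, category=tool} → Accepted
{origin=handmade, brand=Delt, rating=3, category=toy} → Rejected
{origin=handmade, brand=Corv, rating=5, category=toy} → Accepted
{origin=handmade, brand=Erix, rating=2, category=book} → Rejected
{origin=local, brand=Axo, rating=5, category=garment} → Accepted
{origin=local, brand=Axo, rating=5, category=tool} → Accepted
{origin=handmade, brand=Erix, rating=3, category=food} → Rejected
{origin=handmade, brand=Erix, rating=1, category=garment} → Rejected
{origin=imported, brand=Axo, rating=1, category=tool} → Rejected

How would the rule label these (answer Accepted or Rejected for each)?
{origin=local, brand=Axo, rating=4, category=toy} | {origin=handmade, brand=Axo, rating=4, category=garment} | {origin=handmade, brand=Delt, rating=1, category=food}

Accepted, Accepted, Rejected

A rule that fits every label: rating ≥ 4 — true of each 'Accepted' example, false of each 'Rejected' one.
{origin=local, brand=Axo, rating=4, category=toy} — rating = 4, hence Accepted. {origin=handmade, brand=Axo, rating=4, category=garment} — rating = 4, hence Accepted. {origin=handmade, brand=Delt, rating=1, category=food} — rating = 1, hence Rejected.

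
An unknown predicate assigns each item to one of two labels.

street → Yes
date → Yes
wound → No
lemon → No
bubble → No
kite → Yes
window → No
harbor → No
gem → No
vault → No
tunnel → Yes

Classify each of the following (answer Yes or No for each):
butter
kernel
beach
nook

Rule: even length AND contains 't'. This holds for each 'Yes' example and fails for each 'No' one.
Yes: butter, since length 6, has 't'. No: kernel, since length 6, no 't'. No: beach, since length 5, no 't'. No: nook, since length 4, no 't'.

Yes, No, No, No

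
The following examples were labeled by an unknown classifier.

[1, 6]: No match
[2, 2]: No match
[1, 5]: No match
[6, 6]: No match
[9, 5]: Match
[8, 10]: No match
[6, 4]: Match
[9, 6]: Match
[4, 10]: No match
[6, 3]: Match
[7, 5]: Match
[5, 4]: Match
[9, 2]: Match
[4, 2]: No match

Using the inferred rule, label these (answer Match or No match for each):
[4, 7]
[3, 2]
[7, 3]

No match, No match, Match

Rule: first > second AND sum ≥ 7. This holds for each 'Match' example and fails for each 'No match' one.
No match: [4, 7], since 4 < 7, 4+7 = 11. No match: [3, 2], since 3 > 2, 3+2 = 5. Match: [7, 3], since 7 > 3, 7+3 = 10.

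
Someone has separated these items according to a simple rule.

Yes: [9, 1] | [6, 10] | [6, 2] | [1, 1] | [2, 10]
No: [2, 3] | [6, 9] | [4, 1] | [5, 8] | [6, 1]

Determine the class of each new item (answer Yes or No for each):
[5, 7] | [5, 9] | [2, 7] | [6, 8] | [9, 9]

Comparing the two groups points to one rule — sum is even.
[5, 7] → 5+7 = 12 → Yes.
[5, 9] → 5+9 = 14 → Yes.
[2, 7] → 2+7 = 9 → No.
[6, 8] → 6+8 = 14 → Yes.
[9, 9] → 9+9 = 18 → Yes.

Yes, Yes, No, Yes, Yes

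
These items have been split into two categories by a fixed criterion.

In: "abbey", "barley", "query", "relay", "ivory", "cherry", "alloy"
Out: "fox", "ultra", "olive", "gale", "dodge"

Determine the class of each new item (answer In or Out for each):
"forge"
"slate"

Out, Out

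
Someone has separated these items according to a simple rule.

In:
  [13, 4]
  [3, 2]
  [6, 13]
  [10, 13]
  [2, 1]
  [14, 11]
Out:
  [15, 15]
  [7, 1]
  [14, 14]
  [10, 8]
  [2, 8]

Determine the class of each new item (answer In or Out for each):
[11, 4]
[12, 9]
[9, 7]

Every 'In' example satisfies: sum is odd. None of the 'Out' examples do.
[11, 4]: 11+4 = 15 — has this property, so In.
[12, 9]: 12+9 = 21 — has this property, so In.
[9, 7]: 9+7 = 16 — does not fit, so Out.

In, In, Out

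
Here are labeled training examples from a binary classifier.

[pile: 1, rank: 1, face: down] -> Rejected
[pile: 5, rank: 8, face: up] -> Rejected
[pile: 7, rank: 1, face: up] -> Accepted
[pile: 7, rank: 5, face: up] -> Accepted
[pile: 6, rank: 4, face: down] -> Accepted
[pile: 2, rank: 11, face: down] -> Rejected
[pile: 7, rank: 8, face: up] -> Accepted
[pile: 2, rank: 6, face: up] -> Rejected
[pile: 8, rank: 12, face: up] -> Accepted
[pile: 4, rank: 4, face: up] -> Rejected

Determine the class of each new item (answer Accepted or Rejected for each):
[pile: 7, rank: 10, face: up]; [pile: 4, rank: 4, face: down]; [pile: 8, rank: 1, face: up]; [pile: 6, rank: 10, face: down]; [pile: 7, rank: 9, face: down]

The distinguishing property — pile ≥ 6 — holds for all the 'Accepted' cases and none of the 'Rejected' cases.
[pile: 7, rank: 10, face: up] — pile = 7, hence Accepted. [pile: 4, rank: 4, face: down] — pile = 4, hence Rejected. [pile: 8, rank: 1, face: up] — pile = 8, hence Accepted. [pile: 6, rank: 10, face: down] — pile = 6, hence Accepted. [pile: 7, rank: 9, face: down] — pile = 7, hence Accepted.

Accepted, Rejected, Accepted, Accepted, Accepted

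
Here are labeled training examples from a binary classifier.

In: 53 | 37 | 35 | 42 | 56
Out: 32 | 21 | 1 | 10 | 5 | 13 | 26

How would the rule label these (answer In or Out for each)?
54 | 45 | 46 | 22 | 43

In, In, In, Out, In

A rule that fits every label: at least 35 — true of each 'In' example, false of each 'Out' one.
54: In (54 ≥ 35).
45: In (45 ≥ 35).
46: In (46 ≥ 35).
22: Out (22 < 35).
43: In (43 ≥ 35).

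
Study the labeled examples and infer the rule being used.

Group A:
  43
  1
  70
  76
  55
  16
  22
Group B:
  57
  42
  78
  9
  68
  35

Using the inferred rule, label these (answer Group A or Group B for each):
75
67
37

A rule that fits every label: ≡ 1 (mod 3) — true of each 'Group A' example, false of each 'Group B' one.
75 — 75 mod 3 = 0, hence Group B.
67 — 67 mod 3 = 1, hence Group A.
37 — 37 mod 3 = 1, hence Group A.

Group B, Group A, Group A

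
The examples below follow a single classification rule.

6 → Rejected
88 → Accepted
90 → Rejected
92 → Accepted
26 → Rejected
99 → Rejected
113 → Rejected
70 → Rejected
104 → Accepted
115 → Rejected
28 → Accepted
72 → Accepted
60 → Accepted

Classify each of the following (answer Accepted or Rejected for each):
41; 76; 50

Every 'Accepted' example satisfies: multiple of 4. None of the 'Rejected' examples do.
41: Rejected (41 = 4·10 + 1).
76: Accepted (76 = 4·19).
50: Rejected (50 = 4·12 + 2).

Rejected, Accepted, Rejected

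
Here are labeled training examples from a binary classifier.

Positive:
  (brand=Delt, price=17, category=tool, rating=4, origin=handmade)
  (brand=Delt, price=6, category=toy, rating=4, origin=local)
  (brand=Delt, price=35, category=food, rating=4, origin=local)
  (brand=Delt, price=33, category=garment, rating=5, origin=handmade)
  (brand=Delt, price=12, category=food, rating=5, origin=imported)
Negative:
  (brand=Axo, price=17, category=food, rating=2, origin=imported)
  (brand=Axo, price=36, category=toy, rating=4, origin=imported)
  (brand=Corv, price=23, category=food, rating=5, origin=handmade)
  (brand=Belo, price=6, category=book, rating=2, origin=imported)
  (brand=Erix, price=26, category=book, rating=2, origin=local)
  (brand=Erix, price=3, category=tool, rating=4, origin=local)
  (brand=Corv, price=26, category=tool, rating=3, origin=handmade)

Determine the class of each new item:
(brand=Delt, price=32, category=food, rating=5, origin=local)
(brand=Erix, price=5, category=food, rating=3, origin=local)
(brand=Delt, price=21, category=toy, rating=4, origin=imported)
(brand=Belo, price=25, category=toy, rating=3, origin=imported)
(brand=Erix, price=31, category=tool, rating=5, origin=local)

Positive, Negative, Positive, Negative, Negative

The pattern is that an item is 'Positive' exactly when: brand is Delt.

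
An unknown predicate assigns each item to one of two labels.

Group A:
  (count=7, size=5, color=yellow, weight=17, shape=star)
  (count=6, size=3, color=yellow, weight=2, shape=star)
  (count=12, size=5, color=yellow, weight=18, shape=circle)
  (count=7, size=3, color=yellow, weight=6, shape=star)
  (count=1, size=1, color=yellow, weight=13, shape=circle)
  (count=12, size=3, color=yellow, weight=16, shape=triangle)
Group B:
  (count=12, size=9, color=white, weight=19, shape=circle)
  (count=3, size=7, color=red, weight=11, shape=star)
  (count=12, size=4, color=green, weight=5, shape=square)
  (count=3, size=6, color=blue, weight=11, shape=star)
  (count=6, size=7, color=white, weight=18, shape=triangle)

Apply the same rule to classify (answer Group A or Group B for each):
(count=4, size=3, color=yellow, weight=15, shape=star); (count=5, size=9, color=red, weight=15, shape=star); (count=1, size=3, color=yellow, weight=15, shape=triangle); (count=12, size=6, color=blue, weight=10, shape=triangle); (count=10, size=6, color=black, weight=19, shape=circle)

Group A, Group B, Group A, Group B, Group B

The classifier is using: color is yellow.
(count=4, size=3, color=yellow, weight=15, shape=star) → color is yellow → Group A.
(count=5, size=9, color=red, weight=15, shape=star) → color is red → Group B.
(count=1, size=3, color=yellow, weight=15, shape=triangle) → color is yellow → Group A.
(count=12, size=6, color=blue, weight=10, shape=triangle) → color is blue → Group B.
(count=10, size=6, color=black, weight=19, shape=circle) → color is black → Group B.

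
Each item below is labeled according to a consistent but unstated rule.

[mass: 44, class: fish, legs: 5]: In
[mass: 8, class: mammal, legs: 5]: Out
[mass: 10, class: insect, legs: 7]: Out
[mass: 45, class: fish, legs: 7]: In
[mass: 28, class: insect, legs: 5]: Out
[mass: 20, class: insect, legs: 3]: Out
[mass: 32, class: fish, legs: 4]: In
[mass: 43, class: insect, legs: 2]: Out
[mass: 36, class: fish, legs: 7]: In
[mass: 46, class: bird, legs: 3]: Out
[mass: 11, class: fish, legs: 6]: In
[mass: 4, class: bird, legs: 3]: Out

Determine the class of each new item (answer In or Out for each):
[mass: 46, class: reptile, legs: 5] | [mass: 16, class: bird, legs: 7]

Out, Out

A rule that fits every label: class is fish — true of each 'In' example, false of each 'Out' one.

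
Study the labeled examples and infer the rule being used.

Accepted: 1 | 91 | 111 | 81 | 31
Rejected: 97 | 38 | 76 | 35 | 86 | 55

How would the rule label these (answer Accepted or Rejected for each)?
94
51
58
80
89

Rejected, Accepted, Rejected, Rejected, Rejected

One predicate separates the groups cleanly: ends in digit 1.
94: Rejected (last digit 4). 51: Accepted (last digit 1). 58: Rejected (last digit 8). 80: Rejected (last digit 0). 89: Rejected (last digit 9).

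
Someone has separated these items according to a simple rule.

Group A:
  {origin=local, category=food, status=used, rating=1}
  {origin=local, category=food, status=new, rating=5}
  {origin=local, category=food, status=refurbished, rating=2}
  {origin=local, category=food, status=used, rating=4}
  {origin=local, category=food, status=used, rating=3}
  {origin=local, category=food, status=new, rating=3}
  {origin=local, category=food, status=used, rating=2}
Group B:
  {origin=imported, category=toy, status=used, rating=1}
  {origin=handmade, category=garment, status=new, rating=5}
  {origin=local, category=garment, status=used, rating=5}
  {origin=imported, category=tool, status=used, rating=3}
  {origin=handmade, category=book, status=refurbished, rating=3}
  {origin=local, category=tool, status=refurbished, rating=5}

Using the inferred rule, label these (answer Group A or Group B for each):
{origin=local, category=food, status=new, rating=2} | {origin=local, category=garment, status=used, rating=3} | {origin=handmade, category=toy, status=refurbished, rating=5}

Comparing the two groups points to one rule — category is food.

Group A, Group B, Group B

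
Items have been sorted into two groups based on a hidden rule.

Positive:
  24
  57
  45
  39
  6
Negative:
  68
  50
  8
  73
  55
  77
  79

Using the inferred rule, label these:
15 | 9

Positive, Positive

'Positive' ⟺ multiple of 3.
15: 15 = 3·5, has this property → Positive.
9: 9 = 3·3, has this property → Positive.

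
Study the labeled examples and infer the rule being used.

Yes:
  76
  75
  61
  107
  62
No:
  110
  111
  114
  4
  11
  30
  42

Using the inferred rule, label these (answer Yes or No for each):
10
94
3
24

No, Yes, No, No

The rule appears to be: digit sum ≥ 7.
10 → digit sum 1+0 = 1 → No.
94 → digit sum 9+4 = 13 → Yes.
3 → digit sum 3 → No.
24 → digit sum 2+4 = 6 → No.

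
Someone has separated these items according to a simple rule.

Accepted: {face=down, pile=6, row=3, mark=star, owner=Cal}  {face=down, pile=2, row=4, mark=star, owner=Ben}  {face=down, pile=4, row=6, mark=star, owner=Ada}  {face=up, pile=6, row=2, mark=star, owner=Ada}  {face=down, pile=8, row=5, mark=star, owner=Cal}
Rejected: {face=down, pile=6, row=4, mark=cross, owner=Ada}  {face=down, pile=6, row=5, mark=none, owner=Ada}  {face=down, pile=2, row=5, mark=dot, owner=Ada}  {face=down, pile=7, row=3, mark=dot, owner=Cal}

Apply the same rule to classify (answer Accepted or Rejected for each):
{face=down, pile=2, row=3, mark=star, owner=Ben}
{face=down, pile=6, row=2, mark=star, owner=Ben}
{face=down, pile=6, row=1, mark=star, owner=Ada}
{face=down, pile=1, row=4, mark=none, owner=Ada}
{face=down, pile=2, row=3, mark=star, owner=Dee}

The distinguishing property — mark is star — holds for all the 'Accepted' cases and none of the 'Rejected' cases.
{face=down, pile=2, row=3, mark=star, owner=Ben} → mark is star → Accepted. {face=down, pile=6, row=2, mark=star, owner=Ben} → mark is star → Accepted. {face=down, pile=6, row=1, mark=star, owner=Ada} → mark is star → Accepted. {face=down, pile=1, row=4, mark=none, owner=Ada} → mark is none → Rejected. {face=down, pile=2, row=3, mark=star, owner=Dee} → mark is star → Accepted.

Accepted, Accepted, Accepted, Rejected, Accepted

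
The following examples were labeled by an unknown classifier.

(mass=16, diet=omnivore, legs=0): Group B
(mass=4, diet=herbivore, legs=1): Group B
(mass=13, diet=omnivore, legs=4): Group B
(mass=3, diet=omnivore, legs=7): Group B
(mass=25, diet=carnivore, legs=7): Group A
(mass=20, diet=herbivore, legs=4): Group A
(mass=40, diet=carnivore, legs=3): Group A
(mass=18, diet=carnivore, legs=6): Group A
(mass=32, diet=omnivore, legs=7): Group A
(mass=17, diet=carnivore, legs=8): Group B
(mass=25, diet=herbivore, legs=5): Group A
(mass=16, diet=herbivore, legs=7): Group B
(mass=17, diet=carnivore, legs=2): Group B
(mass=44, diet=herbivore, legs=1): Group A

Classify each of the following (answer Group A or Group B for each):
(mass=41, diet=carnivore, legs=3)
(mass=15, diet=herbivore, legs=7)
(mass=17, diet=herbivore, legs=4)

Group A, Group B, Group B

The simplest hypothesis consistent with all the labels is: mass ≥ 18.
(mass=41, diet=carnivore, legs=3): mass = 41 — checks out, so Group A. (mass=15, diet=herbivore, legs=7): mass = 15 — fails the rule, so Group B. (mass=17, diet=herbivore, legs=4): mass = 17 — fails the rule, so Group B.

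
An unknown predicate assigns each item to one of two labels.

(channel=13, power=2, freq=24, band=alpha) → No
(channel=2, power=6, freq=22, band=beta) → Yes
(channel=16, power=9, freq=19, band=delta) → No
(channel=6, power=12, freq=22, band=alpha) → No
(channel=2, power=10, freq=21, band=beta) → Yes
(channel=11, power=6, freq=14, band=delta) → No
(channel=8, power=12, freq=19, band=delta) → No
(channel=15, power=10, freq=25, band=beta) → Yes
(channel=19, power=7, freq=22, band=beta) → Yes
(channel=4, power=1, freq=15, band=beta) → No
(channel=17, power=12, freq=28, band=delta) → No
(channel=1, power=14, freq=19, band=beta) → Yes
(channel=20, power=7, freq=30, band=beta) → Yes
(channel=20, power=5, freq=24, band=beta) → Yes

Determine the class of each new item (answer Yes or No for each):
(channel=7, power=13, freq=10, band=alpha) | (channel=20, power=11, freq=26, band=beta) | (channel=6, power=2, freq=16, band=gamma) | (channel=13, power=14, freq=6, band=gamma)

No, Yes, No, No

The rule appears to be: band is beta AND freq ≥ 19.
(channel=7, power=13, freq=10, band=alpha): band is alpha, freq = 10, doesn't qualify → No.
(channel=20, power=11, freq=26, band=beta): band is beta, freq = 26, qualifies → Yes.
(channel=6, power=2, freq=16, band=gamma): band is gamma, freq = 16, doesn't qualify → No.
(channel=13, power=14, freq=6, band=gamma): band is gamma, freq = 6, doesn't qualify → No.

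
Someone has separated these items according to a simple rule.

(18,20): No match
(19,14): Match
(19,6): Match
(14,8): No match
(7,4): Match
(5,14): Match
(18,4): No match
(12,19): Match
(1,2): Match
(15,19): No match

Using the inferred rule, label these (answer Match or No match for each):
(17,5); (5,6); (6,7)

No match, Match, Match

Rule: sum is odd. This holds for each 'Match' example and fails for each 'No match' one.
(17,5) → 17+5 = 22 → No match. (5,6) → 5+6 = 11 → Match. (6,7) → 6+7 = 13 → Match.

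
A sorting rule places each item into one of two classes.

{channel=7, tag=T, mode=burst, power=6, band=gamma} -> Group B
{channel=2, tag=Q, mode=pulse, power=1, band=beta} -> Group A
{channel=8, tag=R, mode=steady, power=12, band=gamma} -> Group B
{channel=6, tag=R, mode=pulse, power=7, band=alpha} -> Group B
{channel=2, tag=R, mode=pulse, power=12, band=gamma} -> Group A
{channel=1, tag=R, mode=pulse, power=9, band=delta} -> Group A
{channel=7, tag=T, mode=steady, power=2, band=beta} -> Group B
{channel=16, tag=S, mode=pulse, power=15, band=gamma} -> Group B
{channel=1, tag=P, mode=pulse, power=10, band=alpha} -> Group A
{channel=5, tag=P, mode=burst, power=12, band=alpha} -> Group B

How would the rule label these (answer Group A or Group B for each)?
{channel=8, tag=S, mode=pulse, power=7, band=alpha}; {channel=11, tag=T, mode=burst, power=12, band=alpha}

The common property of the 'Group A' items is: channel ≤ 2. No 'Group B' item has it.
Group B: {channel=8, tag=S, mode=pulse, power=7, band=alpha}, since channel = 8.
Group B: {channel=11, tag=T, mode=burst, power=12, band=alpha}, since channel = 11.

Group B, Group B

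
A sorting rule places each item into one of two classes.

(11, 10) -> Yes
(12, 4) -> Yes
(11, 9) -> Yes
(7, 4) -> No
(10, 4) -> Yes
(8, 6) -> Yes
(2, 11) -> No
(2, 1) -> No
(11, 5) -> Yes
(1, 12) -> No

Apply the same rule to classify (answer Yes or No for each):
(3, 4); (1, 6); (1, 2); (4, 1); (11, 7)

No, No, No, No, Yes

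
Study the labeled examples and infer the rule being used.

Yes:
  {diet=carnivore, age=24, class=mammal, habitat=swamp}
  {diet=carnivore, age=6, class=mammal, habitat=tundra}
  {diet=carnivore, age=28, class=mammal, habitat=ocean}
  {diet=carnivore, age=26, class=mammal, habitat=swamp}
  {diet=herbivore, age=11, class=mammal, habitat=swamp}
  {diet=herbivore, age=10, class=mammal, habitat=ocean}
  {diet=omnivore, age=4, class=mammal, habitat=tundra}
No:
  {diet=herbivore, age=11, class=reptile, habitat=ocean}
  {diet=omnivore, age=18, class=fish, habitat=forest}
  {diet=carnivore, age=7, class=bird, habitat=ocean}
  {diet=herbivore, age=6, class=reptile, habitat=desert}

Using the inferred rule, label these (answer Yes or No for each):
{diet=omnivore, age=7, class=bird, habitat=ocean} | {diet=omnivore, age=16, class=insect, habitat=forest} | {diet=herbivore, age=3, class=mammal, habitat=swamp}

No, No, Yes

The rule appears to be: class is mammal.
{diet=omnivore, age=7, class=bird, habitat=ocean}: class is bird — does not pass, so No. {diet=omnivore, age=16, class=insect, habitat=forest}: class is insect — does not pass, so No. {diet=herbivore, age=3, class=mammal, habitat=swamp}: class is mammal — fits, so Yes.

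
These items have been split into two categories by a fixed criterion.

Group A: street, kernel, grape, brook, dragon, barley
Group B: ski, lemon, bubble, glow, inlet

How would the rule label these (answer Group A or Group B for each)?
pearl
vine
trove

The common property of the 'Group A' items is: contains 'r'. No 'Group B' item has it.

Group A, Group B, Group A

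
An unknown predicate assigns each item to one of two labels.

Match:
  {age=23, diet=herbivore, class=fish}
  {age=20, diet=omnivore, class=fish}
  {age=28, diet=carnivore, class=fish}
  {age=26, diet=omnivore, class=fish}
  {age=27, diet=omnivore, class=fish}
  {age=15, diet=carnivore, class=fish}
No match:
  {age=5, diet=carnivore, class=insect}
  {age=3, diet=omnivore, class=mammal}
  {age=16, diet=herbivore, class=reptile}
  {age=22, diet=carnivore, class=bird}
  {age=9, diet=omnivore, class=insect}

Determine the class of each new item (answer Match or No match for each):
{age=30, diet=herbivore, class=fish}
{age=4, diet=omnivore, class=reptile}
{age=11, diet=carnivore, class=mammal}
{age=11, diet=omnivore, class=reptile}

One predicate separates the groups cleanly: class is fish.
{age=30, diet=herbivore, class=fish} → class is fish → Match.
{age=4, diet=omnivore, class=reptile} → class is reptile → No match.
{age=11, diet=carnivore, class=mammal} → class is mammal → No match.
{age=11, diet=omnivore, class=reptile} → class is reptile → No match.

Match, No match, No match, No match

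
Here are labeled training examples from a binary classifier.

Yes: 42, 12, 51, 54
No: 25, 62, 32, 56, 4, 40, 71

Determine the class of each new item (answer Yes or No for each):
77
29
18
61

No, No, Yes, No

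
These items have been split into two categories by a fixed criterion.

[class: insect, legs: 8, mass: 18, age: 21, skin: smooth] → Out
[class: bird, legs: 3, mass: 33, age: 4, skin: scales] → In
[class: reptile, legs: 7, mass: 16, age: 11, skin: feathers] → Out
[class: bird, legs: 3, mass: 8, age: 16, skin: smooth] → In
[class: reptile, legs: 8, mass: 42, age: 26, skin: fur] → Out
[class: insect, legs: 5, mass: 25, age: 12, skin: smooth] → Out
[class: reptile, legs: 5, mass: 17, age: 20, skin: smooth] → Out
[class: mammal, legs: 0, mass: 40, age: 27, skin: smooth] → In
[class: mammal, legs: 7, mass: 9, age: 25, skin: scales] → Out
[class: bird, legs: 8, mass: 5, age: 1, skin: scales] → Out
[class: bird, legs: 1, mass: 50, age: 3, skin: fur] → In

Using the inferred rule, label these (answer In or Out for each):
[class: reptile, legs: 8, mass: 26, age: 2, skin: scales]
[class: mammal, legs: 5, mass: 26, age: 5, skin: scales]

Out, Out

The common property of the 'In' items is: legs ≤ 3. No 'Out' item has it.
[class: reptile, legs: 8, mass: 26, age: 2, skin: scales] — legs = 8, hence Out.
[class: mammal, legs: 5, mass: 26, age: 5, skin: scales] — legs = 5, hence Out.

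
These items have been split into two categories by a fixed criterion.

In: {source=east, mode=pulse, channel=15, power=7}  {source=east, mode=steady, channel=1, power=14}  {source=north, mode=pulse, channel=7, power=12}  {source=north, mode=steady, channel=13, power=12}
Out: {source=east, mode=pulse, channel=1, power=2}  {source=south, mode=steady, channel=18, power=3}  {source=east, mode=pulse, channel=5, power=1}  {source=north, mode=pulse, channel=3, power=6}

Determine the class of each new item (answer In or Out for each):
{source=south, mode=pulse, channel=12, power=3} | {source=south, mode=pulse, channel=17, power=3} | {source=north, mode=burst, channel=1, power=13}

Out, Out, In

The common property of the 'In' items is: power ≥ 7. No 'Out' item has it.
{source=south, mode=pulse, channel=12, power=3} — power = 3, hence Out.
{source=south, mode=pulse, channel=17, power=3} — power = 3, hence Out.
{source=north, mode=burst, channel=1, power=13} — power = 13, hence In.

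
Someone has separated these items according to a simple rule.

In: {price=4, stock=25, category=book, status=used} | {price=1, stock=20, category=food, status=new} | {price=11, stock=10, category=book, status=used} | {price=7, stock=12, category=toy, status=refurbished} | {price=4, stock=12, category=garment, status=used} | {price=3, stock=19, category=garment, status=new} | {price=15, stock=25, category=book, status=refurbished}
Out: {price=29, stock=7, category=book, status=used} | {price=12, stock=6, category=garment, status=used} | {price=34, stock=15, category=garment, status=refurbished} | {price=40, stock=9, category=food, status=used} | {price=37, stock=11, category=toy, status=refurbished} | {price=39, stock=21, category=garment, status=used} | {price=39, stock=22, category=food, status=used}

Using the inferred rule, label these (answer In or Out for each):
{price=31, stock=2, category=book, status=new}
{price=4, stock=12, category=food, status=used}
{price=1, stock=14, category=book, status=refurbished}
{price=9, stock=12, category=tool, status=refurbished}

Out, In, In, In

The distinguishing property — price ≤ 15 AND stock ≥ 7 — holds for all the 'In' cases and none of the 'Out' cases.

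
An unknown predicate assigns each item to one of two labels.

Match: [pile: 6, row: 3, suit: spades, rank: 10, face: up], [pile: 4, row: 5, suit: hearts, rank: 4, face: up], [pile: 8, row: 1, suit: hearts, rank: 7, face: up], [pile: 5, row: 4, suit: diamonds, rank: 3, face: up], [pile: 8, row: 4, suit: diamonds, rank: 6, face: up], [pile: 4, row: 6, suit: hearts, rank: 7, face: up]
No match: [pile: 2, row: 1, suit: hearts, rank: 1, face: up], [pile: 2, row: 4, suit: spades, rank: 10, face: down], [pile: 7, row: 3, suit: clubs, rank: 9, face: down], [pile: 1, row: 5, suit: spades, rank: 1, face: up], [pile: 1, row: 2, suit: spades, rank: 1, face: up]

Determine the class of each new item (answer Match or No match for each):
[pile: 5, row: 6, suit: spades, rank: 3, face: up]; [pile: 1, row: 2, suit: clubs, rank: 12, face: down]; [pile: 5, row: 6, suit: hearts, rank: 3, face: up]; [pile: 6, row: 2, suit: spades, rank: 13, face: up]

The pattern is that an item is 'Match' exactly when: face is up AND pile ≥ 4.

Match, No match, Match, Match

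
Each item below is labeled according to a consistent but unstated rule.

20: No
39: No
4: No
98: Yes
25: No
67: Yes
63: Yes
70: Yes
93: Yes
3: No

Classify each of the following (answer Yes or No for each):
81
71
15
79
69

The distinguishing property — at least 63 — holds for all the 'Yes' cases and none of the 'No' cases.
81: 81 ≥ 63 — fits, so Yes. 71: 71 ≥ 63 — fits, so Yes. 15: 15 < 63 — fails this test, so No. 79: 79 ≥ 63 — fits, so Yes. 69: 69 ≥ 63 — fits, so Yes.

Yes, Yes, No, Yes, Yes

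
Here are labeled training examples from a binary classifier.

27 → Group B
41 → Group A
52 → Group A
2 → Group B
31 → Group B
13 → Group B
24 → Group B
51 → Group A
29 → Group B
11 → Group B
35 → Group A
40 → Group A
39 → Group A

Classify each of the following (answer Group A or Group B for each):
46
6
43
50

Group A, Group B, Group A, Group A

The distinguishing property — at least 35 — holds for all the 'Group A' cases and none of the 'Group B' cases.
46: 46 ≥ 35 — satisfies this, so Group A. 6: 6 < 35 — lacks this property, so Group B. 43: 43 ≥ 35 — satisfies this, so Group A. 50: 50 ≥ 35 — satisfies this, so Group A.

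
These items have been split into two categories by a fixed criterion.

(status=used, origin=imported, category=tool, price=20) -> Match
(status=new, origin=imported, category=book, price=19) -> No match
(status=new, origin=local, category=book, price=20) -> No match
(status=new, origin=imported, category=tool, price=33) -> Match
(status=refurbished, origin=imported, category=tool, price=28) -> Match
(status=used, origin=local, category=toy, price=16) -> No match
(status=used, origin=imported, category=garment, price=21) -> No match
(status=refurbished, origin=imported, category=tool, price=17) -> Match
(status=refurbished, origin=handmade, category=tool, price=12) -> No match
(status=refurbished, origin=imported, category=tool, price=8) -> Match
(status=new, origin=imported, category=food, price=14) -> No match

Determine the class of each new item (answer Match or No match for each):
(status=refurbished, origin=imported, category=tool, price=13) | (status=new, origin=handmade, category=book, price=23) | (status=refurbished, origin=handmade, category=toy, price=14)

The rule appears to be: origin is imported AND category is tool.
(status=refurbished, origin=imported, category=tool, price=13): origin is imported, category is tool — matches, so Match. (status=new, origin=handmade, category=book, price=23): origin is handmade, category is book — doesn't match, so No match. (status=refurbished, origin=handmade, category=toy, price=14): origin is handmade, category is toy — doesn't match, so No match.

Match, No match, No match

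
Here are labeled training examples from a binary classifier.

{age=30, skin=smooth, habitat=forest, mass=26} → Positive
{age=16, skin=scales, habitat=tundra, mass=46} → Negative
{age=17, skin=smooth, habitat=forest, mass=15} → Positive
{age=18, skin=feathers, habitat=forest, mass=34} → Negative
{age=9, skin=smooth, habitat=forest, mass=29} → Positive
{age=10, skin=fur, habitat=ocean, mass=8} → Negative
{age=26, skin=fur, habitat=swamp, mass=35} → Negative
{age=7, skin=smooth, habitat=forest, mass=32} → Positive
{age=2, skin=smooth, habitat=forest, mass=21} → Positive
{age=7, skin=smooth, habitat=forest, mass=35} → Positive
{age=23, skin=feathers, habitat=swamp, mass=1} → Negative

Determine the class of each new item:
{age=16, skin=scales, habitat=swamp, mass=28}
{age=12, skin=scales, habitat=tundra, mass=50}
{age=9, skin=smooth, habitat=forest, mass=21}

The distinguishing property — skin is smooth — holds for all the 'Positive' cases and none of the 'Negative' cases.
{age=16, skin=scales, habitat=swamp, mass=28} — skin is scales, hence Negative.
{age=12, skin=scales, habitat=tundra, mass=50} — skin is scales, hence Negative.
{age=9, skin=smooth, habitat=forest, mass=21} — skin is smooth, hence Positive.

Negative, Negative, Positive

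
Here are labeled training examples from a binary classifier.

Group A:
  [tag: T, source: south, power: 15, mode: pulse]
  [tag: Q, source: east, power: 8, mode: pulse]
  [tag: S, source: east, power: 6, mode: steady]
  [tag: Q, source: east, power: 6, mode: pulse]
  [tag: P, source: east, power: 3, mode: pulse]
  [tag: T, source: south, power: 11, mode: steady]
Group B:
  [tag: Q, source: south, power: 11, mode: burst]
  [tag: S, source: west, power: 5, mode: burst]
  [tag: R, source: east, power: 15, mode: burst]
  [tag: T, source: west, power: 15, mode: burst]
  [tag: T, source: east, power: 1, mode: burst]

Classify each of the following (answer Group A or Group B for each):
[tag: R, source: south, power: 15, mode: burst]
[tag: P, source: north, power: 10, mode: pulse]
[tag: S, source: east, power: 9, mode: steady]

Group B, Group A, Group A

The common property of the 'Group A' items is: mode is not burst. No 'Group B' item has it.
[tag: R, source: south, power: 15, mode: burst] → mode is burst → Group B. [tag: P, source: north, power: 10, mode: pulse] → mode is pulse → Group A. [tag: S, source: east, power: 9, mode: steady] → mode is steady → Group A.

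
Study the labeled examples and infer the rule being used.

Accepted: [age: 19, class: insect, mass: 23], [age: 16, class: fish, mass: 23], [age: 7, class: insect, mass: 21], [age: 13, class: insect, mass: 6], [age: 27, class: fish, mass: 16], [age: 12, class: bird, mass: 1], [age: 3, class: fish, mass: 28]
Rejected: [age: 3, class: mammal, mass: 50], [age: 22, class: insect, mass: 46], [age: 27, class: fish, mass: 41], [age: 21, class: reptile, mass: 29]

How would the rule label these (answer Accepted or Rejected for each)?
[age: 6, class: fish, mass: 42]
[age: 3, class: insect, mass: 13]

Rejected, Accepted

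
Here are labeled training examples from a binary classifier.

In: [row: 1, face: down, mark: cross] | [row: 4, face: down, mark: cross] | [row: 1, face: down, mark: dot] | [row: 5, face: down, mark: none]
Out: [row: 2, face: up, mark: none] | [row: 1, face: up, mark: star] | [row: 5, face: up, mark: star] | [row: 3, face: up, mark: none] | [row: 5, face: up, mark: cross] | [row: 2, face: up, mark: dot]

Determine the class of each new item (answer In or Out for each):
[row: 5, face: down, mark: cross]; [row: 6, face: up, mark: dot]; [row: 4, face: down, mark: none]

In, Out, In

Every 'In' example satisfies: face is down. None of the 'Out' examples do.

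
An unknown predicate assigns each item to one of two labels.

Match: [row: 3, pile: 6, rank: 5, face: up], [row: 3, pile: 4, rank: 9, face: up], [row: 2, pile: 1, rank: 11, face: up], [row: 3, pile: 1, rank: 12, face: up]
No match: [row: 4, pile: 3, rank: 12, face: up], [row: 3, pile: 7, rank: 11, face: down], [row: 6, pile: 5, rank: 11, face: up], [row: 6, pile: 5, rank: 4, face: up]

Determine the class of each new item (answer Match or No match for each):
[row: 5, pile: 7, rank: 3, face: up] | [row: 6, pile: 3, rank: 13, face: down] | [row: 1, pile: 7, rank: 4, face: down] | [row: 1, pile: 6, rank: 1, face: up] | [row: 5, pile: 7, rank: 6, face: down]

The distinguishing property — face is up AND row ≤ 3 — holds for all the 'Match' cases and none of the 'No match' cases.
[row: 5, pile: 7, rank: 3, face: up]: face is up, row = 5, does not fit → No match.
[row: 6, pile: 3, rank: 13, face: down]: face is down, row = 6, does not fit → No match.
[row: 1, pile: 7, rank: 4, face: down]: face is down, row = 1, does not fit → No match.
[row: 1, pile: 6, rank: 1, face: up]: face is up, row = 1, passes → Match.
[row: 5, pile: 7, rank: 6, face: down]: face is down, row = 5, does not fit → No match.

No match, No match, No match, Match, No match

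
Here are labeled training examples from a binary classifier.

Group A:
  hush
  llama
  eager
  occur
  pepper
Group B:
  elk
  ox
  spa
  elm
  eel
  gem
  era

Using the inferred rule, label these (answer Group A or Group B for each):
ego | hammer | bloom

Group B, Group A, Group A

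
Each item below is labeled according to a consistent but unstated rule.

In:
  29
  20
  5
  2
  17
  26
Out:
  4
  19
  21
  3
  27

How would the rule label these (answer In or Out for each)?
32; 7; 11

The distinguishing property — ≡ 2 (mod 3) — holds for all the 'In' cases and none of the 'Out' cases.

In, Out, In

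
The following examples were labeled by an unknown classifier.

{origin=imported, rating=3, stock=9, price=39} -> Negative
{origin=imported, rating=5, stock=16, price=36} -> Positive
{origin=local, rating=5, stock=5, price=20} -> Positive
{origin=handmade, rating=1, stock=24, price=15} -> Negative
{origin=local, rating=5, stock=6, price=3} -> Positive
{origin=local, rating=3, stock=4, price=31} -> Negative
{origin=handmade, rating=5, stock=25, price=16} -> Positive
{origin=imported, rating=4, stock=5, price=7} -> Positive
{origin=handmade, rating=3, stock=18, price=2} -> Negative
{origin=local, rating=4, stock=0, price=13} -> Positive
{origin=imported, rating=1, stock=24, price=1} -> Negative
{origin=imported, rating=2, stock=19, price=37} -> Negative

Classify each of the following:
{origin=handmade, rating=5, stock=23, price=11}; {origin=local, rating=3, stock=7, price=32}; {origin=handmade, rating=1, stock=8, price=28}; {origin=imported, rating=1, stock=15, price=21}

Positive, Negative, Negative, Negative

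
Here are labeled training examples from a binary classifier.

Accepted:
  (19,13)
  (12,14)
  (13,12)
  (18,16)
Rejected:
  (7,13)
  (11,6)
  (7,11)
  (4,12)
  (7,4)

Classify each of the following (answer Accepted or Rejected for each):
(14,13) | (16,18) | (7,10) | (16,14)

A rule that fits every label: sum ≥ 25 — true of each 'Accepted' example, false of each 'Rejected' one.
(14,13): 14+13 = 27, fits → Accepted. (16,18): 16+18 = 34, fits → Accepted. (7,10): 7+10 = 17, doesn't qualify → Rejected. (16,14): 16+14 = 30, fits → Accepted.

Accepted, Accepted, Rejected, Accepted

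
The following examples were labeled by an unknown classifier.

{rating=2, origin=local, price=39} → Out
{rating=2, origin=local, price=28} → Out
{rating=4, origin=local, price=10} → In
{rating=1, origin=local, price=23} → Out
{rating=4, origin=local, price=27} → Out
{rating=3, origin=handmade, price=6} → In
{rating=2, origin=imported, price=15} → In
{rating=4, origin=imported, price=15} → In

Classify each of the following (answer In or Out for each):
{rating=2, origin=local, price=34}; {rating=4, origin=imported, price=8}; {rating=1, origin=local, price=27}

Out, In, Out

The rule appears to be: price ≤ 15.
Out: {rating=2, origin=local, price=34}, since price = 34.
In: {rating=4, origin=imported, price=8}, since price = 8.
Out: {rating=1, origin=local, price=27}, since price = 27.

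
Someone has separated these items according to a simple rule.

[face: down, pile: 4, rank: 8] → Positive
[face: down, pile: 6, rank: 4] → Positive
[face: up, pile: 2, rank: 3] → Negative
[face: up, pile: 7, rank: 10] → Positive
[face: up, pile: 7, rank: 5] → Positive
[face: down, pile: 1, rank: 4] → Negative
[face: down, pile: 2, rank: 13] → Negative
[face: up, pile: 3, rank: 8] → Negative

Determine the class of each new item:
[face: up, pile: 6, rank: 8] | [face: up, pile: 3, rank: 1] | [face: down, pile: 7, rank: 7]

The pattern is that an item is 'Positive' exactly when: pile ≥ 4.
[face: up, pile: 6, rank: 8] → pile = 6 → Positive.
[face: up, pile: 3, rank: 1] → pile = 3 → Negative.
[face: down, pile: 7, rank: 7] → pile = 7 → Positive.

Positive, Negative, Positive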